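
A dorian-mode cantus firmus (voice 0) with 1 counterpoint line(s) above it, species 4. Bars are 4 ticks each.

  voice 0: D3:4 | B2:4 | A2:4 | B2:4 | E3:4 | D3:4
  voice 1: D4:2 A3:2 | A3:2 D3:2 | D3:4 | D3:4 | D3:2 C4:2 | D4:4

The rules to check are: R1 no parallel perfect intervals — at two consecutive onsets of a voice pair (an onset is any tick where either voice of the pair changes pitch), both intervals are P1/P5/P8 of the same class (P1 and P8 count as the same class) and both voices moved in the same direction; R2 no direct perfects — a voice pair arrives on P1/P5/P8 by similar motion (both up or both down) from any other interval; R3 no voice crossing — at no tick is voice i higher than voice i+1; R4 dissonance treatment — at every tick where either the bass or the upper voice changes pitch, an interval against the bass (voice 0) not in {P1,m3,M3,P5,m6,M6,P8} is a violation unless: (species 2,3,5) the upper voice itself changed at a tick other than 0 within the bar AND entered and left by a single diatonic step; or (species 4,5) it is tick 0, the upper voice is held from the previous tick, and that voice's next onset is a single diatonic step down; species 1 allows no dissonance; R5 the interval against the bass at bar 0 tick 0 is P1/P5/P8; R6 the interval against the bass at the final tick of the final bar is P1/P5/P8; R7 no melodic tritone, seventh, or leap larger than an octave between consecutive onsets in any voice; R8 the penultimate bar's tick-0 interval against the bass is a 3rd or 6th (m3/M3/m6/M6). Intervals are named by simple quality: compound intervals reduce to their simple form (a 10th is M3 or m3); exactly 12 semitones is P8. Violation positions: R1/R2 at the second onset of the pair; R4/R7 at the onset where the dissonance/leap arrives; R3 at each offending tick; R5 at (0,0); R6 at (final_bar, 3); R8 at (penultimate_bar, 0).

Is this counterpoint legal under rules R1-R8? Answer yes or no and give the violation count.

No (7 violations)

bar 0: v0=D3 v1=D4 (P8)
bar 1: v0=B2 v1=A3 (m7)
bar 2: v0=A2 v1=D3 (P4)
bar 3: v0=B2 v1=D3 (m3)
bar 4: v0=E3 v1=D3 (M2)
bar 5: v0=D3 v1=D4 (P8)
  R4 @ bar1.0: B2/A3 m7 untreated
  R4 @ bar2.0: A2/D3 P4 untreated
  R3 @ bar4.0: E3 above D3
  R4 @ bar4.0: E3/D3 M2 untreated
  R8 @ bar4.0: penult M2 not 3rd/6th
  R3 @ bar4.1: E3 above D3
  R7 @ bar4.2: D3->C4 leap 10st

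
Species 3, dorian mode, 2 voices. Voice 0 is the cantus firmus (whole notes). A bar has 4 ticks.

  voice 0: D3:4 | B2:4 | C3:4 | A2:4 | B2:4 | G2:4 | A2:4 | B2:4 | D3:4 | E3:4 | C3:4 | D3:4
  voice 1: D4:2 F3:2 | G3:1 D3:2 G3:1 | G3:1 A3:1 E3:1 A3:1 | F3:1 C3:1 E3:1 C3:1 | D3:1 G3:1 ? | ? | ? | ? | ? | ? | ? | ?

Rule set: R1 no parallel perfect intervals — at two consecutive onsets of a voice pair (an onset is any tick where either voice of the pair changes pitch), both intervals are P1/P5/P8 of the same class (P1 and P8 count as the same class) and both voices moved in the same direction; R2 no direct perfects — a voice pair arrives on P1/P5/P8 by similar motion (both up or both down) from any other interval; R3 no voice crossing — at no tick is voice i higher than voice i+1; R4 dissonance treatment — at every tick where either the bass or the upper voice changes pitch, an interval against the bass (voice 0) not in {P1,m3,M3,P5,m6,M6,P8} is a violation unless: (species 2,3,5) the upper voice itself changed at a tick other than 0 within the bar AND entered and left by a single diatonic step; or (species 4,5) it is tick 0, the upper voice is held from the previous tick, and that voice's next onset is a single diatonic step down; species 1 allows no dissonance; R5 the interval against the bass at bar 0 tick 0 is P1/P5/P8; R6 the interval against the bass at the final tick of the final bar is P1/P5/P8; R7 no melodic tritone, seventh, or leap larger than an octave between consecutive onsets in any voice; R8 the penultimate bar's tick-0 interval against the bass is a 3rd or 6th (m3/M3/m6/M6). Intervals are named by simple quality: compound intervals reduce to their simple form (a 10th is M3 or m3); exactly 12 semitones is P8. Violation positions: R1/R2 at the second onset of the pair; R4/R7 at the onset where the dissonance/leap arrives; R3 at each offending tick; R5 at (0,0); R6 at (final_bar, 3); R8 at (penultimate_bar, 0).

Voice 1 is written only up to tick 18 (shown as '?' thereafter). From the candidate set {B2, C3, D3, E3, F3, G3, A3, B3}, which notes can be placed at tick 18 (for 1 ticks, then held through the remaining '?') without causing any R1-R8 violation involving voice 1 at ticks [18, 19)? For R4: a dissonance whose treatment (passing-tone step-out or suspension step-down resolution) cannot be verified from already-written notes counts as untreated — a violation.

{B2, B3, D3, G3}

B2: legal
C3: violates R4
D3: legal
E3: violates R4
F3: violates R4
G3: legal
A3: violates R4
B3: legal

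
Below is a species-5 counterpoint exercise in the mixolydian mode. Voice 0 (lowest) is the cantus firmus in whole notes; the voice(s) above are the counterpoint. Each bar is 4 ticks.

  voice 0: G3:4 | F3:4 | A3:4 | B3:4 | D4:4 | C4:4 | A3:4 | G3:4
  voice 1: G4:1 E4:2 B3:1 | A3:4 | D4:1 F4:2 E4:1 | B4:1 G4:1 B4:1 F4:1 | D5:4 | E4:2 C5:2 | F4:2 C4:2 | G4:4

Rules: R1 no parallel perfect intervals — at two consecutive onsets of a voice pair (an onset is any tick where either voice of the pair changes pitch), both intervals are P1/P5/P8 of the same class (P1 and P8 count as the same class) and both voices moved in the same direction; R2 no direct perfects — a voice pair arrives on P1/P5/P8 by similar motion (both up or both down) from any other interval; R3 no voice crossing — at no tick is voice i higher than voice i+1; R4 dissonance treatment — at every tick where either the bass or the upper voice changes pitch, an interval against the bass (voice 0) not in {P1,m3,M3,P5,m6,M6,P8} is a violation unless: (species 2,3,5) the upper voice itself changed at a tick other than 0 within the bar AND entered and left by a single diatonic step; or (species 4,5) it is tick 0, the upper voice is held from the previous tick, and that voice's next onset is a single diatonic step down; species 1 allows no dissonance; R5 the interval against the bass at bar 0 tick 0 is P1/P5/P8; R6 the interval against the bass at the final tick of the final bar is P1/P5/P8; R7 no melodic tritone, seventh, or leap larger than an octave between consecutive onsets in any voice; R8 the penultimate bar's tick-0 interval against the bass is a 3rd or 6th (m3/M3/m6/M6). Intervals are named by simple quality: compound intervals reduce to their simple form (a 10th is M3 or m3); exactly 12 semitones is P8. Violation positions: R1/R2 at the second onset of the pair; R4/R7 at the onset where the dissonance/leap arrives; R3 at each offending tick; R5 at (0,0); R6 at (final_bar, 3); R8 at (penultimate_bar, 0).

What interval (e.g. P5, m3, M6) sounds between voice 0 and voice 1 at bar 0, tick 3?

voice 0=G3 voice 1=B3 -> M3

M3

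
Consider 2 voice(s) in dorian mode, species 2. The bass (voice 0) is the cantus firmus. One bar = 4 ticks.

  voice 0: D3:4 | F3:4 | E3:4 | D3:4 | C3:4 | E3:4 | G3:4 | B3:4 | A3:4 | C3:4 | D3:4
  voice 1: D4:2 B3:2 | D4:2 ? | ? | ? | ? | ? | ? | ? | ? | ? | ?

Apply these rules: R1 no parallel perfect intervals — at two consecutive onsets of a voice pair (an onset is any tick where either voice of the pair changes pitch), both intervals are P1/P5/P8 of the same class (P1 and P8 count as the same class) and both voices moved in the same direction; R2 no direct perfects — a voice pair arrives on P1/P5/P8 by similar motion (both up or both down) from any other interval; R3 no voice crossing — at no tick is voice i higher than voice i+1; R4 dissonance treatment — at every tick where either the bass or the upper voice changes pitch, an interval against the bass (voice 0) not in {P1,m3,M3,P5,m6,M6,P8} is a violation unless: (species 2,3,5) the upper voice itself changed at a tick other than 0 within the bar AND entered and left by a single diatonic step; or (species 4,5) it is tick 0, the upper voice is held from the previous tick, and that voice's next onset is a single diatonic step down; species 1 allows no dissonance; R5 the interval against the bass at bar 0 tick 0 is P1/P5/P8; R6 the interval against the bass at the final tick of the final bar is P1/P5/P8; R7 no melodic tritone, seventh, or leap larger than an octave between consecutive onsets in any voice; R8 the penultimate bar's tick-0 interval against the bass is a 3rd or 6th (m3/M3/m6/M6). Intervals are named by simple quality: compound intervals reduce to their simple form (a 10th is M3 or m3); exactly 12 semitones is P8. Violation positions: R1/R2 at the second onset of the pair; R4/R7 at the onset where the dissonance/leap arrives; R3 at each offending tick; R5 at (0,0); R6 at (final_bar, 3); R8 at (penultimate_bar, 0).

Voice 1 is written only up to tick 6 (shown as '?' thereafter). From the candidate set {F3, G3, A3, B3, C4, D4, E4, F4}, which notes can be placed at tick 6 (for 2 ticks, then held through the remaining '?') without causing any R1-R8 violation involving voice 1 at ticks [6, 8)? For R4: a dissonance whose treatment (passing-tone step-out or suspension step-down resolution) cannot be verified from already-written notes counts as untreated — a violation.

{A3, C4, D4, F3, F4}

F3: legal
G3: violates R4
A3: legal
B3: violates R4
C4: legal
D4: legal
E4: violates R4
F4: legal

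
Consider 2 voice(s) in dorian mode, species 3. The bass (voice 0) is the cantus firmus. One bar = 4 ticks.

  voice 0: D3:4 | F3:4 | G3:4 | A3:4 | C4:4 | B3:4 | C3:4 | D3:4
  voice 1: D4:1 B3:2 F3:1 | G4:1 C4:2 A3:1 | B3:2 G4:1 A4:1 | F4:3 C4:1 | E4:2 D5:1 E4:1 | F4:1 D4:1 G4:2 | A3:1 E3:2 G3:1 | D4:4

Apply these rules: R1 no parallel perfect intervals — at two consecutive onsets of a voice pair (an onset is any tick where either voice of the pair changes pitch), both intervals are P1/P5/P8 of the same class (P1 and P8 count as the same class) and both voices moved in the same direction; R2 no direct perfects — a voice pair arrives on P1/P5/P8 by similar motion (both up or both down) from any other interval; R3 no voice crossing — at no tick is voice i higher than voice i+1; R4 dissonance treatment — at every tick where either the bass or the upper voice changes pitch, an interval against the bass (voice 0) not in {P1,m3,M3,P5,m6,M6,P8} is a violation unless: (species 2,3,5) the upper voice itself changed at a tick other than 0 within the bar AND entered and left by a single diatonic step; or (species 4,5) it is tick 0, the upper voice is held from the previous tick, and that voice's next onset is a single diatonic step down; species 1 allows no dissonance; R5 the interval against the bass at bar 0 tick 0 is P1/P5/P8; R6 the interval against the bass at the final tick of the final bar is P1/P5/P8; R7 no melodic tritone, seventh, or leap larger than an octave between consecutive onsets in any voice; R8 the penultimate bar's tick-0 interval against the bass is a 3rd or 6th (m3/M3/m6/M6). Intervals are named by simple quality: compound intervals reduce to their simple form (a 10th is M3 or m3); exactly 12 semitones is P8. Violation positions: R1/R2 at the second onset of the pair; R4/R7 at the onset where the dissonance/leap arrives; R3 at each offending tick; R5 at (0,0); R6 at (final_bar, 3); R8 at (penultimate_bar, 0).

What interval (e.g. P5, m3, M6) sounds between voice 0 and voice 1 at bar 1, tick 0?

voice 0=F3 voice 1=G4 -> M2

M2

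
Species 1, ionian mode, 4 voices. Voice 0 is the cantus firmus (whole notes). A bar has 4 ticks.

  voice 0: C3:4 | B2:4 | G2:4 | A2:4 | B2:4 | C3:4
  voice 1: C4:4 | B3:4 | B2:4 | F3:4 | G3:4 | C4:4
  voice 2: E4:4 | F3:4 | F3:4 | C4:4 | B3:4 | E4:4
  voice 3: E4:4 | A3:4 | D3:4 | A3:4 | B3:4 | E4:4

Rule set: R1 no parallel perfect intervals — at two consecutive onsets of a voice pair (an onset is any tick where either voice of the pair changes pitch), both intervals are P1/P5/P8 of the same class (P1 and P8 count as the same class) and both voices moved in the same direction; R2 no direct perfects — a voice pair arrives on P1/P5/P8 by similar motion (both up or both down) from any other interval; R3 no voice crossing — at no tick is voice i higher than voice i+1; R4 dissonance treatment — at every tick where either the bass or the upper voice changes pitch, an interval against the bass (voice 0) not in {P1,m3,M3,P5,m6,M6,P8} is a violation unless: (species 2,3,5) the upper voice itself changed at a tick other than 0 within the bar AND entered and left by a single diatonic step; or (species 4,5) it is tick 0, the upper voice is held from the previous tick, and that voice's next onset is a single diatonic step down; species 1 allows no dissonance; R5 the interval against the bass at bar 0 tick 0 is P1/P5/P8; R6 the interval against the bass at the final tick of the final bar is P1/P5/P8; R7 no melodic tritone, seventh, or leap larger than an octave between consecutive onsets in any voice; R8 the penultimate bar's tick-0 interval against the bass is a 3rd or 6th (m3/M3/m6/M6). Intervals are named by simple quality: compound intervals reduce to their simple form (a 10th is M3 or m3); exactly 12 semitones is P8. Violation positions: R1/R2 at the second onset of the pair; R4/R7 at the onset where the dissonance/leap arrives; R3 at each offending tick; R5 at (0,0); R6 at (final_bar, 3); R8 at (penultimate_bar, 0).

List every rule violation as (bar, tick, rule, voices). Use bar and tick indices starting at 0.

(0, 0, R5, (0, 2))
(0, 0, R5, (0, 3))
(1, 0, R1, (0, 1))
(1, 0, R3, (1, 2))
(1, 0, R4, (0, 2))
(1, 0, R4, (0, 3))
(1, 0, R7, (2,))
(1, 1, R3, (1, 2))
(1, 2, R3, (1, 2))
(1, 3, R3, (1, 2))
(2, 0, R2, (0, 3))
(2, 0, R3, (2, 3))
(2, 0, R4, (0, 2))
(2, 1, R3, (2, 3))
(2, 2, R3, (2, 3))
(2, 3, R3, (2, 3))
(3, 0, R2, (0, 3))
(3, 0, R2, (1, 2))
(3, 0, R3, (2, 3))
(3, 0, R7, (1,))
(3, 1, R3, (2, 3))
(3, 2, R3, (2, 3))
(3, 3, R3, (2, 3))
(4, 0, R1, (0, 3))
(4, 0, R8, (0, 2))
(4, 0, R8, (0, 3))
(5, 0, R1, (2, 3))
(5, 0, R2, (0, 1))
(5, 3, R6, (0, 2))
(5, 3, R6, (0, 3))

bar 0: v0=C3 v1=C4 v2=E4 v3=E4 downbeat M3
bar 1: v0=B2 v1=B3 v2=F3 v3=A3 downbeat m7
bar 2: v0=G2 v1=B2 v2=F3 v3=D3 downbeat P5
bar 3: v0=A2 v1=F3 v2=C4 v3=A3 downbeat P8
bar 4: v0=B2 v1=G3 v2=B3 v3=B3 downbeat P8
bar 5: v0=C3 v1=C4 v2=E4 v3=E4 downbeat M3
  -> R5 @ bar 0 tick 0 v(0, 2): opens on M3
  -> R5 @ bar 0 tick 0 v(0, 3): opens on M3
  -> R1 @ bar 1 tick 0 v(0, 1): C3/C4 P8 -> B2/B3 P8 similar
  -> R3 @ bar 1 tick 0 v(1, 2): B3 above F3
  -> R4 @ bar 1 tick 0 v(0, 2): B2/F3 TT untreated
  -> R4 @ bar 1 tick 0 v(0, 3): B2/A3 m7 untreated
  -> R7 @ bar 1 tick 0 v(2,): E4->F3 leap 11st
  -> R3 @ bar 1 tick 1 v(1, 2): B3 above F3
  -> R3 @ bar 1 tick 2 v(1, 2): B3 above F3
  -> R3 @ bar 1 tick 3 v(1, 2): B3 above F3
  -> R2 @ bar 2 tick 0 v(0, 3): B2/A3 m7 -> G2/D3 P5 similar
  -> R3 @ bar 2 tick 0 v(2, 3): F3 above D3
  -> R4 @ bar 2 tick 0 v(0, 2): G2/F3 m7 untreated
  -> R3 @ bar 2 tick 1 v(2, 3): F3 above D3
  -> R3 @ bar 2 tick 2 v(2, 3): F3 above D3
  -> R3 @ bar 2 tick 3 v(2, 3): F3 above D3
  -> R2 @ bar 3 tick 0 v(0, 3): G2/D3 P5 -> A2/A3 P8 similar
  -> R2 @ bar 3 tick 0 v(1, 2): B2/F3 TT -> F3/C4 P5 similar
  -> R3 @ bar 3 tick 0 v(2, 3): C4 above A3
  -> R7 @ bar 3 tick 0 v(1,): B2->F3 leap 6st
  -> R3 @ bar 3 tick 1 v(2, 3): C4 above A3
  -> R3 @ bar 3 tick 2 v(2, 3): C4 above A3
  -> R3 @ bar 3 tick 3 v(2, 3): C4 above A3
  -> R1 @ bar 4 tick 0 v(0, 3): A2/A3 P8 -> B2/B3 P8 similar
  -> R8 @ bar 4 tick 0 v(0, 2): penult P8 not 3rd/6th
  -> R8 @ bar 4 tick 0 v(0, 3): penult P8 not 3rd/6th
  -> R1 @ bar 5 tick 0 v(2, 3): B3/B3 P1 -> E4/E4 P1 similar
  -> R2 @ bar 5 tick 0 v(0, 1): B2/G3 m6 -> C3/C4 P8 similar
  -> R6 @ bar 5 tick 3 v(0, 2): closes on M3
  -> R6 @ bar 5 tick 3 v(0, 3): closes on M3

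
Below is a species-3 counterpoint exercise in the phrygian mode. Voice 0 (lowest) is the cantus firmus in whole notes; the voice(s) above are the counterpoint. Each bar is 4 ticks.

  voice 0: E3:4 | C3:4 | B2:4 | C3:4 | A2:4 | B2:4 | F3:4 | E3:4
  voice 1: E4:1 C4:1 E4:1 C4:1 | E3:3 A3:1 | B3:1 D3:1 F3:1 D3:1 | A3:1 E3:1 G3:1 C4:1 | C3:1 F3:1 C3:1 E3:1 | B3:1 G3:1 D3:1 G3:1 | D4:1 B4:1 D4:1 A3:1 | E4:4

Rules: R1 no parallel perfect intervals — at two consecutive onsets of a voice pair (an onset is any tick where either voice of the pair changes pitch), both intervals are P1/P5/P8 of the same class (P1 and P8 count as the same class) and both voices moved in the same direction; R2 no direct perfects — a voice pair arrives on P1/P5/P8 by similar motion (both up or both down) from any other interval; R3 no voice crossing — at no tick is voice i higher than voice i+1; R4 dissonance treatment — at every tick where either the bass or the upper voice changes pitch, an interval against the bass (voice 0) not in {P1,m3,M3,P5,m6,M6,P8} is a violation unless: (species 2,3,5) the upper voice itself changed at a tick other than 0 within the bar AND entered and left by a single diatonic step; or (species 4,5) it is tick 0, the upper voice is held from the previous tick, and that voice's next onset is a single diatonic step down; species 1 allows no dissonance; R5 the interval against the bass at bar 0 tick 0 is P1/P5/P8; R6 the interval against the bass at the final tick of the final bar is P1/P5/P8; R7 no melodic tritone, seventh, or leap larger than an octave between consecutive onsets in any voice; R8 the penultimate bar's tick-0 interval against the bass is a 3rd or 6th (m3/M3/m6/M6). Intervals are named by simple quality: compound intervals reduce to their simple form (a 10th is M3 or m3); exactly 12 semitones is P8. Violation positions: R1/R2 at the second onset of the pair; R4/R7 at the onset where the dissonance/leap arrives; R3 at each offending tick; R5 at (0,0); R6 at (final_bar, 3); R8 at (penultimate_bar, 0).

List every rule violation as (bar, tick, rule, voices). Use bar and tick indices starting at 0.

bar 0: v0=E3 v1=E4 downbeat P8
bar 1: v0=C3 v1=E3 downbeat M3
bar 2: v0=B2 v1=B3 downbeat P8
bar 3: v0=C3 v1=A3 downbeat M6
bar 4: v0=A2 v1=C3 downbeat m3
bar 5: v0=B2 v1=B3 downbeat P8
bar 6: v0=F3 v1=D4 downbeat M6
bar 7: v0=E3 v1=E4 downbeat P8
  -> R4 @ bar 2 tick 2 v(0, 1): B2/F3 TT untreated
  -> R2 @ bar 5 tick 0 v(0, 1): A2/E3 P5 -> B2/B3 P8 similar
  -> R7 @ bar 6 tick 0 v(0,): B2->F3 leap 6st
  -> R4 @ bar 6 tick 1 v(0, 1): F3/B4 TT untreated

(2, 2, R4, (0, 1))
(5, 0, R2, (0, 1))
(6, 0, R7, (0,))
(6, 1, R4, (0, 1))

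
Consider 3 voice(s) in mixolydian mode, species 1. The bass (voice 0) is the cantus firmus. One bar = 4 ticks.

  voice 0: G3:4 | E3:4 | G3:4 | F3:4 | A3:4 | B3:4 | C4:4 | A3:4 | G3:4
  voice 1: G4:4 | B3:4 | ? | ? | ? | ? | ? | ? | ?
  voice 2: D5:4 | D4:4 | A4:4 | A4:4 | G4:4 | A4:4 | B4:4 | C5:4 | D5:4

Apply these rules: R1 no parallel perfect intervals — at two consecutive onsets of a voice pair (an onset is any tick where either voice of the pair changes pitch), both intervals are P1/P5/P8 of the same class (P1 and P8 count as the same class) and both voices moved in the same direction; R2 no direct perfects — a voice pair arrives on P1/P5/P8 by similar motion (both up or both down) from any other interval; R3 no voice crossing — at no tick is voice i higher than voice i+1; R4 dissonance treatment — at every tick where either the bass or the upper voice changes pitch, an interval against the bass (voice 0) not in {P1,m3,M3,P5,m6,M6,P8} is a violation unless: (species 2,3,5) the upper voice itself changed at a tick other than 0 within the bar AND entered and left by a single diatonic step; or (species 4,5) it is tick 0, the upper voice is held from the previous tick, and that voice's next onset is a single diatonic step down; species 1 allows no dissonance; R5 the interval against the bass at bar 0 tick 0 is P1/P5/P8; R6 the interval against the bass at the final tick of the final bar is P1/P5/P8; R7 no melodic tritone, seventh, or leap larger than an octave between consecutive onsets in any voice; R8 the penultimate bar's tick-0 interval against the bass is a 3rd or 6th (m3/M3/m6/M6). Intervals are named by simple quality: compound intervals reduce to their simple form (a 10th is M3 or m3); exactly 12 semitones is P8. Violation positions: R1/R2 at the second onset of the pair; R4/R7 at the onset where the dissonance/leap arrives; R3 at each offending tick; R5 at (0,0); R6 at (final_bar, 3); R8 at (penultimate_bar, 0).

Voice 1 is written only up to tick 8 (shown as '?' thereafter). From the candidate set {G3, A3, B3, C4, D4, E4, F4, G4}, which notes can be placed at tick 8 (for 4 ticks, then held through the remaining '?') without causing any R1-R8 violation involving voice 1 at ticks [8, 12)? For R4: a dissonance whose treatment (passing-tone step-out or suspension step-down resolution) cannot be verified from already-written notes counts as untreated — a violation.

{B3, E4, G3}

G3: legal
A3: violates R4
B3: legal
C4: violates R4
D4: violates R1,R2
E4: legal
F4: violates R4,R7
G4: violates R2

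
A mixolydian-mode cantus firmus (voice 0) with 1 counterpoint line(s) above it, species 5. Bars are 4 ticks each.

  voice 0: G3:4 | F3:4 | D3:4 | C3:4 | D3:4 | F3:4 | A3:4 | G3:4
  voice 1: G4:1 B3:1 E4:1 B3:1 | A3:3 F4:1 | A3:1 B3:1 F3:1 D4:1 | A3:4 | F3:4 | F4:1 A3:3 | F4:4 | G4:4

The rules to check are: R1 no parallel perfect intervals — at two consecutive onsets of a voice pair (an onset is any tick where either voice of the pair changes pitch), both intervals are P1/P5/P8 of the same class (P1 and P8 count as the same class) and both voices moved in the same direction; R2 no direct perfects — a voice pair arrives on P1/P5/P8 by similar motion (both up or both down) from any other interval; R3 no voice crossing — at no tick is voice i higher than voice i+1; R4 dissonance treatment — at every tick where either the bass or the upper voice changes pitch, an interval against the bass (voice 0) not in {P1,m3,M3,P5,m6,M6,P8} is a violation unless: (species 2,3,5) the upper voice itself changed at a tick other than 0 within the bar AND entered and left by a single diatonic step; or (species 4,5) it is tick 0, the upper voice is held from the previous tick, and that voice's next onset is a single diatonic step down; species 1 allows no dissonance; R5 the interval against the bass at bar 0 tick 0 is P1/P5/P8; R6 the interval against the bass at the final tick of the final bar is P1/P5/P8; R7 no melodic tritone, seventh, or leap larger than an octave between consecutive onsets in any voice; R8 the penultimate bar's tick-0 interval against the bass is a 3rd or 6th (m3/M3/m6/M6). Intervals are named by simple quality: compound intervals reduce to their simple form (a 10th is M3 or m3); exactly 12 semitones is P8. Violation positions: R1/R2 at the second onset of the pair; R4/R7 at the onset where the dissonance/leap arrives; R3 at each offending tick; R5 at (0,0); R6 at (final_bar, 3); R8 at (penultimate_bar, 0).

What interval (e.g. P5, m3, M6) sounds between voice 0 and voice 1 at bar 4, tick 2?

m3

voice 0=D3 voice 1=F3 -> m3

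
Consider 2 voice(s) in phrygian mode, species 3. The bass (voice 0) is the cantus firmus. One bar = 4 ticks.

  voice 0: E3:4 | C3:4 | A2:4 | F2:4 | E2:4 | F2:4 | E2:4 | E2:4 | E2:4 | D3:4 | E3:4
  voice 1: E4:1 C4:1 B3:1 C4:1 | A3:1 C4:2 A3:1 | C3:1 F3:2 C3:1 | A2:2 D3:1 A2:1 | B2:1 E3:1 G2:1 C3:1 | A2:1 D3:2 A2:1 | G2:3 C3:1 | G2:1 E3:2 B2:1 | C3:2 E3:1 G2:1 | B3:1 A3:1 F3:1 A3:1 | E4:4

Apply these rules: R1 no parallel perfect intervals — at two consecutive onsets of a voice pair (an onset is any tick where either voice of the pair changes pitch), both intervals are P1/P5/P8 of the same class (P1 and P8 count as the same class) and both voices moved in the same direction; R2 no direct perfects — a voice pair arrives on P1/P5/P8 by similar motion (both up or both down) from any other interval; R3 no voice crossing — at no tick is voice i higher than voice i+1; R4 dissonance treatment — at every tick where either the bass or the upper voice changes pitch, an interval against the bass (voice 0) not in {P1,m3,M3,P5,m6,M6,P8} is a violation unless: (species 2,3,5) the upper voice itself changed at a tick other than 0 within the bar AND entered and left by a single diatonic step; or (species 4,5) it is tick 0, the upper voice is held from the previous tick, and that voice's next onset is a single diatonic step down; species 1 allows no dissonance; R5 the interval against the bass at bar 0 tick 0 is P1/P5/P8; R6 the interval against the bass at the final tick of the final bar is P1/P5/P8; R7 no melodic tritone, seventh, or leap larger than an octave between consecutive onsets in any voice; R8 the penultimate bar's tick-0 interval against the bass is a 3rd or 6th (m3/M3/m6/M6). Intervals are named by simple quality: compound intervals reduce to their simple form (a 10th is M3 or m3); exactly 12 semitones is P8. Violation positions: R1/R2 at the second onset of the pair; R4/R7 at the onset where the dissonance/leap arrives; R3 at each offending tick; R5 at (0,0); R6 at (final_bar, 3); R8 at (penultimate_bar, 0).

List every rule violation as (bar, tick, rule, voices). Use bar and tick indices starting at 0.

bar 0: v0=E3 v1=E4 downbeat P8
bar 1: v0=C3 v1=A3 downbeat M6
bar 2: v0=A2 v1=C3 downbeat m3
bar 3: v0=F2 v1=A2 downbeat M3
bar 4: v0=E2 v1=B2 downbeat P5
bar 5: v0=F2 v1=A2 downbeat M3
bar 6: v0=E2 v1=G2 downbeat m3
bar 7: v0=E2 v1=G2 downbeat m3
bar 8: v0=E2 v1=C3 downbeat m6
bar 9: v0=D3 v1=B3 downbeat M6
bar 10: v0=E3 v1=E4 downbeat P8
  -> R7 @ bar 9 tick 0 v(0,): E2->D3 leap 10st
  -> R7 @ bar 9 tick 0 v(1,): G2->B3 leap 16st
  -> R2 @ bar 10 tick 0 v(0, 1): D3/A3 P5 -> E3/E4 P8 similar

(9, 0, R7, (0,))
(9, 0, R7, (1,))
(10, 0, R2, (0, 1))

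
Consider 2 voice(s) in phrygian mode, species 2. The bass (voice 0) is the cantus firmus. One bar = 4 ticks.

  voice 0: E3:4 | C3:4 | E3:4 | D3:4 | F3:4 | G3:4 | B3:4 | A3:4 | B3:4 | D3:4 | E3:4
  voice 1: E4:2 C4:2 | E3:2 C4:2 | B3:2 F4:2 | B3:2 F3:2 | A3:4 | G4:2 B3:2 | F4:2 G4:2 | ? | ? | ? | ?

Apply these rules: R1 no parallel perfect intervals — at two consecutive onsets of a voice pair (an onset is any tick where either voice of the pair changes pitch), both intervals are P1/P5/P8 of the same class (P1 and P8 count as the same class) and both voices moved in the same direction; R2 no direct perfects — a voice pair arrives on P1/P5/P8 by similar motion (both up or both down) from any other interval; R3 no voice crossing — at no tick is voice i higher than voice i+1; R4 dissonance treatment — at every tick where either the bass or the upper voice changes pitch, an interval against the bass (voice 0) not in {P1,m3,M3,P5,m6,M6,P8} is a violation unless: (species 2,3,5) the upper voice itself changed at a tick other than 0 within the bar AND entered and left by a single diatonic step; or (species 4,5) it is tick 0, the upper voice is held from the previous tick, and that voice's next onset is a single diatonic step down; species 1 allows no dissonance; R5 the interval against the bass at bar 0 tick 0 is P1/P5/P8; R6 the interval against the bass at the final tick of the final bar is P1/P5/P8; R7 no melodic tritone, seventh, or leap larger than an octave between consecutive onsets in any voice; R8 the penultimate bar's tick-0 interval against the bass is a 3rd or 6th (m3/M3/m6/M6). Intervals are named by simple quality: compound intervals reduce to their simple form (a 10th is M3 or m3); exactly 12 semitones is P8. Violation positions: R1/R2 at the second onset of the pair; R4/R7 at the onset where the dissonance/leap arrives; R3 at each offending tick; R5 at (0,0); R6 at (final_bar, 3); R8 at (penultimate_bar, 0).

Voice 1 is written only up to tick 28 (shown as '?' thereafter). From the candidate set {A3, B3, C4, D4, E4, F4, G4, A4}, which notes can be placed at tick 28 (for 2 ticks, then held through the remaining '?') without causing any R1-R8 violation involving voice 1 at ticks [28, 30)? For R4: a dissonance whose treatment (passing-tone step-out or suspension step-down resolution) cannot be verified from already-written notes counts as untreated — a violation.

{A4, C4, F4}

A3: violates R2,R7
B3: violates R4
C4: legal
D4: violates R4
E4: violates R2
F4: legal
G4: violates R4
A4: legal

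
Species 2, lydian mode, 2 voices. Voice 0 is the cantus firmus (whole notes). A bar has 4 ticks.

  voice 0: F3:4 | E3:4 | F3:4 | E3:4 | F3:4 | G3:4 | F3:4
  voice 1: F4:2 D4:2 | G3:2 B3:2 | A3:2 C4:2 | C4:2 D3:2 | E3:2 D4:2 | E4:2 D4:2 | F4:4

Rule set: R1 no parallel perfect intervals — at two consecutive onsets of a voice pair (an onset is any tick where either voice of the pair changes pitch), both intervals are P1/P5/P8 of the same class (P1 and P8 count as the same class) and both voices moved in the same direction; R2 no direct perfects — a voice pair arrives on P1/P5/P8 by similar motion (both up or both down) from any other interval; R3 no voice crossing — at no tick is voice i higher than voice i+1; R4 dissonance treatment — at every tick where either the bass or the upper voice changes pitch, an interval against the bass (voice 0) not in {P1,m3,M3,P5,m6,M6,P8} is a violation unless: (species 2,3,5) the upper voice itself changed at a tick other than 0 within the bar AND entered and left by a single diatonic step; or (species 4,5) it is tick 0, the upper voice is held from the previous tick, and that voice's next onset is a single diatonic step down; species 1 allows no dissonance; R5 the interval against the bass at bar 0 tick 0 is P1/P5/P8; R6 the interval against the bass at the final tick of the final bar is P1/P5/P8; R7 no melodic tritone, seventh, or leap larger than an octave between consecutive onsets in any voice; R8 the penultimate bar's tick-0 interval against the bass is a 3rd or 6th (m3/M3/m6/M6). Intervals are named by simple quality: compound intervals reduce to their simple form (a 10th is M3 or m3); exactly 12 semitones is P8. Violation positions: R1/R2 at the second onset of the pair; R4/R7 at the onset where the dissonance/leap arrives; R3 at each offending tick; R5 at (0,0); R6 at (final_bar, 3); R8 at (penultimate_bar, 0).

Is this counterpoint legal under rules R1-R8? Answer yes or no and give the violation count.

No (8 violations)

bar 0: v0=F3 v1=F4 (P8)
bar 1: v0=E3 v1=G3 (m3)
bar 2: v0=F3 v1=A3 (M3)
bar 3: v0=E3 v1=C4 (m6)
bar 4: v0=F3 v1=E3 (m2)
bar 5: v0=G3 v1=E4 (M6)
bar 6: v0=F3 v1=F4 (P8)
  R3 @ bar3.2: E3 above D3
  R4 @ bar3.2: E3/D3 M2 untreated
  R7 @ bar3.2: C4->D3 leap 10st
  R3 @ bar3.3: E3 above D3
  R3 @ bar4.0: F3 above E3
  R4 @ bar4.0: F3/E3 m2 untreated
  R3 @ bar4.1: F3 above E3
  R7 @ bar4.2: E3->D4 leap 10st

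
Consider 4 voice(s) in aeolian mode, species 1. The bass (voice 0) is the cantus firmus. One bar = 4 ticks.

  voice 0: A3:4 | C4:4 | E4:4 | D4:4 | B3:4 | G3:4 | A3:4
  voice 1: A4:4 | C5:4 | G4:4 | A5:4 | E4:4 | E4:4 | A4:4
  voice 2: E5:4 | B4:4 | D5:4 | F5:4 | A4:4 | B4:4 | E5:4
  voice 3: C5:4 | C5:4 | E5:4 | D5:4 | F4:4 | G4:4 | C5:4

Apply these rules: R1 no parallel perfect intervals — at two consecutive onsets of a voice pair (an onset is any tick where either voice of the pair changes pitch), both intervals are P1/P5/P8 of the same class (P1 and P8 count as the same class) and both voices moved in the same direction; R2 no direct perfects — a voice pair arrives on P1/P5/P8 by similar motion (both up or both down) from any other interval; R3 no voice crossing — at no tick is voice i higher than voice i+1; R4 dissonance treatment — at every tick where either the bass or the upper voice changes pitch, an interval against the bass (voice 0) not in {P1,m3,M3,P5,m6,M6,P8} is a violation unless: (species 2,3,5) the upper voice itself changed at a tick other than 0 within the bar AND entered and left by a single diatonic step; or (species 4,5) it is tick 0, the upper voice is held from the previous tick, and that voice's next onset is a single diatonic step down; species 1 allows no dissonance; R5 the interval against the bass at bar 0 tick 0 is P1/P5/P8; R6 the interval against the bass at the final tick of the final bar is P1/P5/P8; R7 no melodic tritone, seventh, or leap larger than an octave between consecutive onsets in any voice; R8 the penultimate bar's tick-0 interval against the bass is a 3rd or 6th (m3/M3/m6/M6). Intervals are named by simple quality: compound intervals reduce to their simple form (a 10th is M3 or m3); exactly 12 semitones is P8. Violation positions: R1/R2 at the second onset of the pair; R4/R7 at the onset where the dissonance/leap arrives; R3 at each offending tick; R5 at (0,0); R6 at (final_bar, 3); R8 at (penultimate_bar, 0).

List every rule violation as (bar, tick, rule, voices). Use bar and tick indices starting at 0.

(0, 0, R3, (2, 3))
(0, 0, R5, (0, 3))
(0, 1, R3, (2, 3))
(0, 2, R3, (2, 3))
(0, 3, R3, (2, 3))
(1, 0, R1, (0, 1))
(1, 0, R3, (1, 2))
(1, 0, R4, (0, 2))
(1, 1, R3, (1, 2))
(1, 2, R3, (1, 2))
(1, 3, R3, (1, 2))
(2, 0, R1, (0, 3))
(2, 0, R4, (0, 2))
(3, 0, R1, (0, 3))
(3, 0, R3, (1, 2))
(3, 0, R3, (2, 3))
(3, 0, R7, (1,))
(3, 1, R3, (1, 2))
(3, 1, R3, (2, 3))
(3, 2, R3, (1, 2))
(3, 2, R3, (2, 3))
(3, 3, R3, (1, 2))
(3, 3, R3, (2, 3))
(4, 0, R3, (2, 3))
(4, 0, R4, (0, 1))
(4, 0, R4, (0, 2))
(4, 0, R4, (0, 3))
(4, 0, R7, (1,))
(4, 1, R3, (2, 3))
(4, 2, R3, (2, 3))
(4, 3, R3, (2, 3))
(5, 0, R3, (2, 3))
(5, 0, R8, (0, 3))
(5, 1, R3, (2, 3))
(5, 2, R3, (2, 3))
(5, 3, R3, (2, 3))
(6, 0, R1, (1, 2))
(6, 0, R2, (0, 1))
(6, 0, R2, (0, 2))
(6, 0, R3, (2, 3))
(6, 1, R3, (2, 3))
(6, 2, R3, (2, 3))
(6, 3, R3, (2, 3))
(6, 3, R6, (0, 3))

bar 0: v0=A3 v1=A4 v2=E5 v3=C5 downbeat m3
bar 1: v0=C4 v1=C5 v2=B4 v3=C5 downbeat P8
bar 2: v0=E4 v1=G4 v2=D5 v3=E5 downbeat P8
bar 3: v0=D4 v1=A5 v2=F5 v3=D5 downbeat P8
bar 4: v0=B3 v1=E4 v2=A4 v3=F4 downbeat TT
bar 5: v0=G3 v1=E4 v2=B4 v3=G4 downbeat P8
bar 6: v0=A3 v1=A4 v2=E5 v3=C5 downbeat m3
  -> R3 @ bar 0 tick 0 v(2, 3): E5 above C5
  -> R5 @ bar 0 tick 0 v(0, 3): opens on m3
  -> R3 @ bar 0 tick 1 v(2, 3): E5 above C5
  -> R3 @ bar 0 tick 2 v(2, 3): E5 above C5
  -> R3 @ bar 0 tick 3 v(2, 3): E5 above C5
  -> R1 @ bar 1 tick 0 v(0, 1): A3/A4 P8 -> C4/C5 P8 similar
  -> R3 @ bar 1 tick 0 v(1, 2): C5 above B4
  -> R4 @ bar 1 tick 0 v(0, 2): C4/B4 M7 untreated
  -> R3 @ bar 1 tick 1 v(1, 2): C5 above B4
  -> R3 @ bar 1 tick 2 v(1, 2): C5 above B4
  -> R3 @ bar 1 tick 3 v(1, 2): C5 above B4
  -> R1 @ bar 2 tick 0 v(0, 3): C4/C5 P8 -> E4/E5 P8 similar
  -> R4 @ bar 2 tick 0 v(0, 2): E4/D5 m7 untreated
  -> R1 @ bar 3 tick 0 v(0, 3): E4/E5 P8 -> D4/D5 P8 similar
  -> R3 @ bar 3 tick 0 v(1, 2): A5 above F5
  -> R3 @ bar 3 tick 0 v(2, 3): F5 above D5
  -> R7 @ bar 3 tick 0 v(1,): G4->A5 leap 14st
  -> R3 @ bar 3 tick 1 v(1, 2): A5 above F5
  -> R3 @ bar 3 tick 1 v(2, 3): F5 above D5
  -> R3 @ bar 3 tick 2 v(1, 2): A5 above F5
  -> R3 @ bar 3 tick 2 v(2, 3): F5 above D5
  -> R3 @ bar 3 tick 3 v(1, 2): A5 above F5
  -> R3 @ bar 3 tick 3 v(2, 3): F5 above D5
  -> R3 @ bar 4 tick 0 v(2, 3): A4 above F4
  -> R4 @ bar 4 tick 0 v(0, 1): B3/E4 P4 untreated
  -> R4 @ bar 4 tick 0 v(0, 2): B3/A4 m7 untreated
  -> R4 @ bar 4 tick 0 v(0, 3): B3/F4 TT untreated
  -> R7 @ bar 4 tick 0 v(1,): A5->E4 leap 17st
  -> R3 @ bar 4 tick 1 v(2, 3): A4 above F4
  -> R3 @ bar 4 tick 2 v(2, 3): A4 above F4
  -> R3 @ bar 4 tick 3 v(2, 3): A4 above F4
  -> R3 @ bar 5 tick 0 v(2, 3): B4 above G4
  -> R8 @ bar 5 tick 0 v(0, 3): penult P8 not 3rd/6th
  -> R3 @ bar 5 tick 1 v(2, 3): B4 above G4
  -> R3 @ bar 5 tick 2 v(2, 3): B4 above G4
  -> R3 @ bar 5 tick 3 v(2, 3): B4 above G4
  -> R1 @ bar 6 tick 0 v(1, 2): E4/B4 P5 -> A4/E5 P5 similar
  -> R2 @ bar 6 tick 0 v(0, 1): G3/E4 M6 -> A3/A4 P8 similar
  -> R2 @ bar 6 tick 0 v(0, 2): G3/B4 M3 -> A3/E5 P5 similar
  -> R3 @ bar 6 tick 0 v(2, 3): E5 above C5
  -> R3 @ bar 6 tick 1 v(2, 3): E5 above C5
  -> R3 @ bar 6 tick 2 v(2, 3): E5 above C5
  -> R3 @ bar 6 tick 3 v(2, 3): E5 above C5
  -> R6 @ bar 6 tick 3 v(0, 3): closes on m3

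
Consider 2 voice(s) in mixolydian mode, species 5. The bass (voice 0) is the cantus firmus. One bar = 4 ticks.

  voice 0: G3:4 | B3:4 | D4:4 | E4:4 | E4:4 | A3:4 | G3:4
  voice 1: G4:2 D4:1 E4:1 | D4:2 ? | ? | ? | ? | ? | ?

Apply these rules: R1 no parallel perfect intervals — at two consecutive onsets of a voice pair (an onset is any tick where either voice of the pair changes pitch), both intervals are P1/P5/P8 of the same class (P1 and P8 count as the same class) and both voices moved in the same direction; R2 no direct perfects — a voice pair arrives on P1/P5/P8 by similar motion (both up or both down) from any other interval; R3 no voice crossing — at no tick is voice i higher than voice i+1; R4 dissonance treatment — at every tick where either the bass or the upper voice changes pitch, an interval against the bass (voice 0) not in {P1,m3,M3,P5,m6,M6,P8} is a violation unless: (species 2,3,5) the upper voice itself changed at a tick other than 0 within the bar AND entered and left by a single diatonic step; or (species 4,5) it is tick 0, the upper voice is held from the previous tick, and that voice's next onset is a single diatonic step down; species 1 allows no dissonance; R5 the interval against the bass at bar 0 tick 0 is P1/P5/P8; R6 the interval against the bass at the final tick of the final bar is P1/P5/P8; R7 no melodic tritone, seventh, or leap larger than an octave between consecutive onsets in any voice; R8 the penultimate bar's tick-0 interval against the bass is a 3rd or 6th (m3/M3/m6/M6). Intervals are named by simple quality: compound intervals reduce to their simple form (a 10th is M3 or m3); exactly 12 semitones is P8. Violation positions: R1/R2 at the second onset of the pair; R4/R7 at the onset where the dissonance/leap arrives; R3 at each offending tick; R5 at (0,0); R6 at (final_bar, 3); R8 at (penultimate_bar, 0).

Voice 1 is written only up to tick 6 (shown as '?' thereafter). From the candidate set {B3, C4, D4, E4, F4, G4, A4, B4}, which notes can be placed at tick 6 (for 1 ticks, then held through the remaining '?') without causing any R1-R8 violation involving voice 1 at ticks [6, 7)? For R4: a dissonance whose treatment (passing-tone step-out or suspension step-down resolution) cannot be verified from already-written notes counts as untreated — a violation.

{B3, B4, D4, G4}

B3: legal
C4: violates R4
D4: legal
E4: violates R4
F4: violates R4
G4: legal
A4: violates R4
B4: legal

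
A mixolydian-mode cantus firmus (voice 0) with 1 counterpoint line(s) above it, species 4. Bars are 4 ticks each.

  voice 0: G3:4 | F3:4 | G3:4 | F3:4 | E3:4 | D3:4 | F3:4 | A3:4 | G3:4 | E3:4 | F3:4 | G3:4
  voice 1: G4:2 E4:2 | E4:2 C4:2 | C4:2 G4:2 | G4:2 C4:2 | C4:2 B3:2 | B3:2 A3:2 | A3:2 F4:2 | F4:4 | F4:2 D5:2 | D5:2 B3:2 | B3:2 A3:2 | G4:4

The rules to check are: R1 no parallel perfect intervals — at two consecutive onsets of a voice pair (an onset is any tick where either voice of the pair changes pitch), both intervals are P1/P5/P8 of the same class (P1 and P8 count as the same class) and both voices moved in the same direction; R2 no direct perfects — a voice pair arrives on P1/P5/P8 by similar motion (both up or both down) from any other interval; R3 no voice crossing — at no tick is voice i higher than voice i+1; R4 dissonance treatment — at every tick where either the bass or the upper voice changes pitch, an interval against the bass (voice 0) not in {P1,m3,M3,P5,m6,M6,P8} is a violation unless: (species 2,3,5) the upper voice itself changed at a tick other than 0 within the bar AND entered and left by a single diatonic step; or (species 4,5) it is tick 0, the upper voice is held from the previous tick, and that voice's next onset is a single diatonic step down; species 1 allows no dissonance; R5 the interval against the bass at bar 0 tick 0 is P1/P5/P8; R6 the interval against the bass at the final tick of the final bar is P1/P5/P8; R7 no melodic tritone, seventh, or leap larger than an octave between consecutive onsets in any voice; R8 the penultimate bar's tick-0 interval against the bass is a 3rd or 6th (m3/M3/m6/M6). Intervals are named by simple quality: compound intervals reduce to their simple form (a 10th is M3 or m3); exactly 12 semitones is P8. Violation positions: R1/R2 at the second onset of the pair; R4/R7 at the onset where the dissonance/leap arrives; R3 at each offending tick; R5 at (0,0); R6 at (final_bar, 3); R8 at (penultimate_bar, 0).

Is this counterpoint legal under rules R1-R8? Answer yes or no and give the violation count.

No (9 violations)

bar 0: v0=G3 v1=G4 (P8)
bar 1: v0=F3 v1=E4 (M7)
bar 2: v0=G3 v1=C4 (P4)
bar 3: v0=F3 v1=G4 (M2)
bar 4: v0=E3 v1=C4 (m6)
bar 5: v0=D3 v1=B3 (M6)
bar 6: v0=F3 v1=A3 (M3)
bar 7: v0=A3 v1=F4 (m6)
bar 8: v0=G3 v1=F4 (m7)
bar 9: v0=E3 v1=D5 (m7)
bar 10: v0=F3 v1=B3 (TT)
bar 11: v0=G3 v1=G4 (P8)
  R4 @ bar1.0: F3/E4 M7 untreated
  R4 @ bar2.0: G3/C4 P4 untreated
  R4 @ bar3.0: F3/G4 M2 untreated
  R4 @ bar8.0: G3/F4 m7 untreated
  R4 @ bar9.0: E3/D5 m7 untreated
  R7 @ bar9.2: D5->B3 leap 15st
  R8 @ bar10.0: penult TT not 3rd/6th
  R2 @ bar11.0: F3/A3 M3 -> G3/G4 P8 similar
  R7 @ bar11.0: A3->G4 leap 10st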